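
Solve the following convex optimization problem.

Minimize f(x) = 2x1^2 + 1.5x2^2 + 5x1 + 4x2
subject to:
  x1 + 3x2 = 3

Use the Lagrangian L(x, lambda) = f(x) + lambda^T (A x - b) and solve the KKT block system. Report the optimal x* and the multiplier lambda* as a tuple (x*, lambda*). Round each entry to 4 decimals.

Form the Lagrangian:
  L(x, lambda) = (1/2) x^T Q x + c^T x + lambda^T (A x - b)
Stationarity (grad_x L = 0): Q x + c + A^T lambda = 0.
Primal feasibility: A x = b.

This gives the KKT block system:
  [ Q   A^T ] [ x     ]   [-c ]
  [ A    0  ] [ lambda ] = [ b ]

Solving the linear system:
  x*      = (-0.6154, 1.2051)
  lambda* = (-2.5385)
  f(x*)   = 4.6795

x* = (-0.6154, 1.2051), lambda* = (-2.5385)


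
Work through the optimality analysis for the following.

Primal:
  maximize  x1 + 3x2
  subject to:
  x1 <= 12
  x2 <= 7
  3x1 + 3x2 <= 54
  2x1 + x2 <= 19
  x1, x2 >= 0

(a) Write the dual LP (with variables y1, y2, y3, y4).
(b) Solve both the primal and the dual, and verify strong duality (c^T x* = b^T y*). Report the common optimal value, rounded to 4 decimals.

The standard primal-dual pair for 'max c^T x s.t. A x <= b, x >= 0' is:
  Dual:  min b^T y  s.t.  A^T y >= c,  y >= 0.

So the dual LP is:
  minimize  12y1 + 7y2 + 54y3 + 19y4
  subject to:
    y1 + 3y3 + 2y4 >= 1
    y2 + 3y3 + y4 >= 3
    y1, y2, y3, y4 >= 0

Solving the primal: x* = (6, 7).
  primal value c^T x* = 27.
Solving the dual: y* = (0, 2.5, 0, 0.5).
  dual value b^T y* = 27.
Strong duality: c^T x* = b^T y*. Confirmed.

27


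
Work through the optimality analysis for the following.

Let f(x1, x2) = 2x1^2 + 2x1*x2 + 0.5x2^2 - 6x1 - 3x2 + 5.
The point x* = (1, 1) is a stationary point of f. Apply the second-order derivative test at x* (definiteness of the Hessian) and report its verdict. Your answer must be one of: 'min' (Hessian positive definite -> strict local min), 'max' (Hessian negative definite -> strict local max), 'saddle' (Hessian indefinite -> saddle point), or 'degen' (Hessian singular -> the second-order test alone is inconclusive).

Compute the Hessian H = grad^2 f:
  H = [[4, 2], [2, 1]]
Verify stationarity: grad f(x*) = H x* + g = (0, 0).
Eigenvalues of H: 0, 5.
H has a zero eigenvalue (singular; positive semidefinite but not definite), so H is neither positive definite, negative definite, nor indefinite. The second-order test alone is inconclusive -> degen.
(Indeed, f is constant along the null direction of H through x*, so x* is not a strict local extremum.)

degen


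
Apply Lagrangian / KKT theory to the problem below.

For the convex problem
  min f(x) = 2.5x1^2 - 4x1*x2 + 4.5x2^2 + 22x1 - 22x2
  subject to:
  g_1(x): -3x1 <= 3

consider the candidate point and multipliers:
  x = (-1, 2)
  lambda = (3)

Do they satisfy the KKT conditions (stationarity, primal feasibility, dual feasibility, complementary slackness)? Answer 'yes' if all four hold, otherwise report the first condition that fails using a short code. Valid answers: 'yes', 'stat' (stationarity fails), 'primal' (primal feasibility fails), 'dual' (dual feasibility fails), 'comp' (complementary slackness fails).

Gradient of f: grad f(x) = Q x + c = (9, 0)
Constraint values g_i(x) = a_i^T x - b_i:
  g_1((-1, 2)) = 0
Stationarity residual: grad f(x) + sum_i lambda_i a_i = (0, 0)
  -> stationarity OK
Primal feasibility (all g_i <= 0): OK
Dual feasibility (all lambda_i >= 0): OK
Complementary slackness (lambda_i * g_i(x) = 0 for all i): OK

Verdict: yes, KKT holds.

yes


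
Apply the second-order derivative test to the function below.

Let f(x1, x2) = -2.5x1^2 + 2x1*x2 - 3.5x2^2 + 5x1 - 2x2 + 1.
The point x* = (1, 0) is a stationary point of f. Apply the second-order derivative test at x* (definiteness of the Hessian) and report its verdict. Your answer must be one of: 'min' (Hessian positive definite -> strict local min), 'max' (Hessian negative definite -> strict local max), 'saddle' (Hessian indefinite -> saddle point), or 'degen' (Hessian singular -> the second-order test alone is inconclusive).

Compute the Hessian H = grad^2 f:
  H = [[-5, 2], [2, -7]]
Verify stationarity: grad f(x*) = H x* + g = (0, 0).
Eigenvalues of H: -8.2361, -3.7639.
Both eigenvalues < 0, so H is negative definite -> x* is a strict local max.

max


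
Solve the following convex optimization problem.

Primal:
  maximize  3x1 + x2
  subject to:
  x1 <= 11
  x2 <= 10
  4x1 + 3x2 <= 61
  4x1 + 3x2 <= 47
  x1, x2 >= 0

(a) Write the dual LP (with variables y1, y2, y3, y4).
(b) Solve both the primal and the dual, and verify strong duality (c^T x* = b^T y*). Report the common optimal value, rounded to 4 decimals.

The standard primal-dual pair for 'max c^T x s.t. A x <= b, x >= 0' is:
  Dual:  min b^T y  s.t.  A^T y >= c,  y >= 0.

So the dual LP is:
  minimize  11y1 + 10y2 + 61y3 + 47y4
  subject to:
    y1 + 4y3 + 4y4 >= 3
    y2 + 3y3 + 3y4 >= 1
    y1, y2, y3, y4 >= 0

Solving the primal: x* = (11, 1).
  primal value c^T x* = 34.
Solving the dual: y* = (1.6667, 0, 0, 0.3333).
  dual value b^T y* = 34.
Strong duality: c^T x* = b^T y*. Confirmed.

34


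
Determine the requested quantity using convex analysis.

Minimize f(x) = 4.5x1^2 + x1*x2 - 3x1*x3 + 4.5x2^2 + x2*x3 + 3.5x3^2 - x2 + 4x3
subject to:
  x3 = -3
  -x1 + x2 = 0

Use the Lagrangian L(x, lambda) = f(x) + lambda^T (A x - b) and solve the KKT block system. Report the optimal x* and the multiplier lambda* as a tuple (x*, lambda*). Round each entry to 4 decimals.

Form the Lagrangian:
  L(x, lambda) = (1/2) x^T Q x + c^T x + lambda^T (A x - b)
Stationarity (grad_x L = 0): Q x + c + A^T lambda = 0.
Primal feasibility: A x = b.

This gives the KKT block system:
  [ Q   A^T ] [ x     ]   [-c ]
  [ A    0  ] [ lambda ] = [ b ]

Solving the linear system:
  x*      = (-0.25, -0.25, -3)
  lambda* = (16.5, 6.5)
  f(x*)   = 18.875

x* = (-0.25, -0.25, -3), lambda* = (16.5, 6.5)


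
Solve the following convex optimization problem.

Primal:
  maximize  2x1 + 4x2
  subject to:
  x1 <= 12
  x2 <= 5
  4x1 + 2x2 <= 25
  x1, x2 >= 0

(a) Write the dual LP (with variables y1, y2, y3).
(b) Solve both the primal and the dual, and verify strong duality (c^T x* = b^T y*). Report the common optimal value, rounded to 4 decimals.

The standard primal-dual pair for 'max c^T x s.t. A x <= b, x >= 0' is:
  Dual:  min b^T y  s.t.  A^T y >= c,  y >= 0.

So the dual LP is:
  minimize  12y1 + 5y2 + 25y3
  subject to:
    y1 + 4y3 >= 2
    y2 + 2y3 >= 4
    y1, y2, y3 >= 0

Solving the primal: x* = (3.75, 5).
  primal value c^T x* = 27.5.
Solving the dual: y* = (0, 3, 0.5).
  dual value b^T y* = 27.5.
Strong duality: c^T x* = b^T y*. Confirmed.

27.5


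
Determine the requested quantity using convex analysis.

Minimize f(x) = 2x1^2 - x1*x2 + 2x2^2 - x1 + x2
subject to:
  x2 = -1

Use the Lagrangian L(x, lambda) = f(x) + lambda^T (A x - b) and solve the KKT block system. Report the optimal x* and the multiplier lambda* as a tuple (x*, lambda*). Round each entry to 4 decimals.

Form the Lagrangian:
  L(x, lambda) = (1/2) x^T Q x + c^T x + lambda^T (A x - b)
Stationarity (grad_x L = 0): Q x + c + A^T lambda = 0.
Primal feasibility: A x = b.

This gives the KKT block system:
  [ Q   A^T ] [ x     ]   [-c ]
  [ A    0  ] [ lambda ] = [ b ]

Solving the linear system:
  x*      = (0, -1)
  lambda* = (3)
  f(x*)   = 1

x* = (0, -1), lambda* = (3)


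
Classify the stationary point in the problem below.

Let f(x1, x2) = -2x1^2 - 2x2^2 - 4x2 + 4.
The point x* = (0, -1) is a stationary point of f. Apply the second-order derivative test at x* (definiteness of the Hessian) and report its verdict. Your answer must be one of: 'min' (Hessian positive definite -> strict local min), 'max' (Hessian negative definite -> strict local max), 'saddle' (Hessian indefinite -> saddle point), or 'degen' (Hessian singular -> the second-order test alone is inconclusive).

Compute the Hessian H = grad^2 f:
  H = [[-4, 0], [0, -4]]
Verify stationarity: grad f(x*) = H x* + g = (0, 0).
Eigenvalues of H: -4, -4.
Both eigenvalues < 0, so H is negative definite -> x* is a strict local max.

max


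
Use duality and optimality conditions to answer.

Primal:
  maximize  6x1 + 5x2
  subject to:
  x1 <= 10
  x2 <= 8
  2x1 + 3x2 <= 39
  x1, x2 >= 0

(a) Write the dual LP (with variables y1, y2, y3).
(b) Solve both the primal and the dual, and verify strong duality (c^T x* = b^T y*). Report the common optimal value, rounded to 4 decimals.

The standard primal-dual pair for 'max c^T x s.t. A x <= b, x >= 0' is:
  Dual:  min b^T y  s.t.  A^T y >= c,  y >= 0.

So the dual LP is:
  minimize  10y1 + 8y2 + 39y3
  subject to:
    y1 + 2y3 >= 6
    y2 + 3y3 >= 5
    y1, y2, y3 >= 0

Solving the primal: x* = (10, 6.3333).
  primal value c^T x* = 91.6667.
Solving the dual: y* = (2.6667, 0, 1.6667).
  dual value b^T y* = 91.6667.
Strong duality: c^T x* = b^T y*. Confirmed.

91.6667


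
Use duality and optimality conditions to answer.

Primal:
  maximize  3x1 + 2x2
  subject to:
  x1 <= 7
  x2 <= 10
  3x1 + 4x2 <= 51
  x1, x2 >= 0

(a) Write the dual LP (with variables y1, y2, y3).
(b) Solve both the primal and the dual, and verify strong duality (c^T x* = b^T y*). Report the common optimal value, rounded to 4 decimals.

The standard primal-dual pair for 'max c^T x s.t. A x <= b, x >= 0' is:
  Dual:  min b^T y  s.t.  A^T y >= c,  y >= 0.

So the dual LP is:
  minimize  7y1 + 10y2 + 51y3
  subject to:
    y1 + 3y3 >= 3
    y2 + 4y3 >= 2
    y1, y2, y3 >= 0

Solving the primal: x* = (7, 7.5).
  primal value c^T x* = 36.
Solving the dual: y* = (1.5, 0, 0.5).
  dual value b^T y* = 36.
Strong duality: c^T x* = b^T y*. Confirmed.

36


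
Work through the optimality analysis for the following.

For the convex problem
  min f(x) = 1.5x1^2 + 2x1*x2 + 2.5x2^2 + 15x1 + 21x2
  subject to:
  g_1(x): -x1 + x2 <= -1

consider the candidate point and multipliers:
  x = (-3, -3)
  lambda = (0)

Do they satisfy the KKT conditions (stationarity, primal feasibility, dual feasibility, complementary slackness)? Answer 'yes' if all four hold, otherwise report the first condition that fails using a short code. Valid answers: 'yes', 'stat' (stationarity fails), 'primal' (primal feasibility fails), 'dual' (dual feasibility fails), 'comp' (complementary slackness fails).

Gradient of f: grad f(x) = Q x + c = (0, 0)
Constraint values g_i(x) = a_i^T x - b_i:
  g_1((-3, -3)) = 1
Stationarity residual: grad f(x) + sum_i lambda_i a_i = (0, 0)
  -> stationarity OK
Primal feasibility (all g_i <= 0): FAILS
Dual feasibility (all lambda_i >= 0): OK
Complementary slackness (lambda_i * g_i(x) = 0 for all i): OK

Verdict: the first failing condition is primal_feasibility -> primal.

primal


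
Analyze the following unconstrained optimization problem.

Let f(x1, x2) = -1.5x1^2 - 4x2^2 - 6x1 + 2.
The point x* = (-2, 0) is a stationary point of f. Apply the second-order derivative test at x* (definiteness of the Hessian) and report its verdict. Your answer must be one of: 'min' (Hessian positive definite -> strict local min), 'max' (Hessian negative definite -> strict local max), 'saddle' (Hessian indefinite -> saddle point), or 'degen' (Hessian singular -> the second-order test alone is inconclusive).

Compute the Hessian H = grad^2 f:
  H = [[-3, 0], [0, -8]]
Verify stationarity: grad f(x*) = H x* + g = (0, 0).
Eigenvalues of H: -8, -3.
Both eigenvalues < 0, so H is negative definite -> x* is a strict local max.

max


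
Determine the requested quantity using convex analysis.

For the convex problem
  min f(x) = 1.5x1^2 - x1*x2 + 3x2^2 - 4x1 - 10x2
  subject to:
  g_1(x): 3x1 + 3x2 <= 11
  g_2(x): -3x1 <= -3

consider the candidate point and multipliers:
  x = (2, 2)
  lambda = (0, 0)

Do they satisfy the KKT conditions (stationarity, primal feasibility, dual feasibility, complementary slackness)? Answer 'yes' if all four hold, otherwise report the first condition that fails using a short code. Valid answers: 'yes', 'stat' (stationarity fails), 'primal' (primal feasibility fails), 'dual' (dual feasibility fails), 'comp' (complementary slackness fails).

Gradient of f: grad f(x) = Q x + c = (0, 0)
Constraint values g_i(x) = a_i^T x - b_i:
  g_1((2, 2)) = 1
  g_2((2, 2)) = -3
Stationarity residual: grad f(x) + sum_i lambda_i a_i = (0, 0)
  -> stationarity OK
Primal feasibility (all g_i <= 0): FAILS
Dual feasibility (all lambda_i >= 0): OK
Complementary slackness (lambda_i * g_i(x) = 0 for all i): OK

Verdict: the first failing condition is primal_feasibility -> primal.

primal


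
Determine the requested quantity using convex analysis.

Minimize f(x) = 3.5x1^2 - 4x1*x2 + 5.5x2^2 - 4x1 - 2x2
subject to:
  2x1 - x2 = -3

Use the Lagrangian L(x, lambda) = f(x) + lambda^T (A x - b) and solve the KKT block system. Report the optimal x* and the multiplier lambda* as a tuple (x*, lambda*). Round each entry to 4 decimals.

Form the Lagrangian:
  L(x, lambda) = (1/2) x^T Q x + c^T x + lambda^T (A x - b)
Stationarity (grad_x L = 0): Q x + c + A^T lambda = 0.
Primal feasibility: A x = b.

This gives the KKT block system:
  [ Q   A^T ] [ x     ]   [-c ]
  [ A    0  ] [ lambda ] = [ b ]

Solving the linear system:
  x*      = (-1.3143, 0.3714)
  lambda* = (7.3429)
  f(x*)   = 13.2714

x* = (-1.3143, 0.3714), lambda* = (7.3429)


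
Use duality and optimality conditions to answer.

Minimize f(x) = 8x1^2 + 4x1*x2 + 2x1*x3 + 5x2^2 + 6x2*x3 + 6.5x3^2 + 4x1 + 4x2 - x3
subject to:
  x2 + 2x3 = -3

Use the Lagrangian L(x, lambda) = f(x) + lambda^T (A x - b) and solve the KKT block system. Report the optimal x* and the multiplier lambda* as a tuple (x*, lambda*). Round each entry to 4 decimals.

Form the Lagrangian:
  L(x, lambda) = (1/2) x^T Q x + c^T x + lambda^T (A x - b)
Stationarity (grad_x L = 0): Q x + c + A^T lambda = 0.
Primal feasibility: A x = b.

This gives the KKT block system:
  [ Q   A^T ] [ x     ]   [-c ]
  [ A    0  ] [ lambda ] = [ b ]

Solving the linear system:
  x*      = (0.0794, -0.757, -1.1215)
  lambda* = (9.9813)
  f(x*)   = 14.1776

x* = (0.0794, -0.757, -1.1215), lambda* = (9.9813)


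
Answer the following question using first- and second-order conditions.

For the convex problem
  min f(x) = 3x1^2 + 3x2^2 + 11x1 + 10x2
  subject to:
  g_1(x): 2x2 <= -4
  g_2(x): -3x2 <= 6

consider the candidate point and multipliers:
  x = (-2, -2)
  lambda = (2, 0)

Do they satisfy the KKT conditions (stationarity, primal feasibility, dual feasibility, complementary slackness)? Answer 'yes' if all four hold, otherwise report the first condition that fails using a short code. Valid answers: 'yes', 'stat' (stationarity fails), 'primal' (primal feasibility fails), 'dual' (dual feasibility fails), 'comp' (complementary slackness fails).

Gradient of f: grad f(x) = Q x + c = (-1, -2)
Constraint values g_i(x) = a_i^T x - b_i:
  g_1((-2, -2)) = 0
  g_2((-2, -2)) = 0
Stationarity residual: grad f(x) + sum_i lambda_i a_i = (-1, 2)
  -> stationarity FAILS
Primal feasibility (all g_i <= 0): OK
Dual feasibility (all lambda_i >= 0): OK
Complementary slackness (lambda_i * g_i(x) = 0 for all i): OK

Verdict: the first failing condition is stationarity -> stat.

stat


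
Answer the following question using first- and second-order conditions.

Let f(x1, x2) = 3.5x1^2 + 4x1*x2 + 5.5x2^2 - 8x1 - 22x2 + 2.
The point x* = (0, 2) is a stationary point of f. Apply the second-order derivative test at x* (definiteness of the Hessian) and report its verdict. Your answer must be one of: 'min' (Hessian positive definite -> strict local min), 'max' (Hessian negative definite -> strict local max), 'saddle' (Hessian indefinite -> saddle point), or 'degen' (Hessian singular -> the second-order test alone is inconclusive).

Compute the Hessian H = grad^2 f:
  H = [[7, 4], [4, 11]]
Verify stationarity: grad f(x*) = H x* + g = (0, 0).
Eigenvalues of H: 4.5279, 13.4721.
Both eigenvalues > 0, so H is positive definite -> x* is a strict local min.

min


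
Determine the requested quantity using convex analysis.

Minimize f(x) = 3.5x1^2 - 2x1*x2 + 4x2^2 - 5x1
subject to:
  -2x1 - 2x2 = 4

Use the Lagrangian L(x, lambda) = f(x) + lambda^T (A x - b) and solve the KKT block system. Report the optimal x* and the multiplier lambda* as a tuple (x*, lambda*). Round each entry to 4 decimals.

Form the Lagrangian:
  L(x, lambda) = (1/2) x^T Q x + c^T x + lambda^T (A x - b)
Stationarity (grad_x L = 0): Q x + c + A^T lambda = 0.
Primal feasibility: A x = b.

This gives the KKT block system:
  [ Q   A^T ] [ x     ]   [-c ]
  [ A    0  ] [ lambda ] = [ b ]

Solving the linear system:
  x*      = (-0.7895, -1.2105)
  lambda* = (-4.0526)
  f(x*)   = 10.0789

x* = (-0.7895, -1.2105), lambda* = (-4.0526)


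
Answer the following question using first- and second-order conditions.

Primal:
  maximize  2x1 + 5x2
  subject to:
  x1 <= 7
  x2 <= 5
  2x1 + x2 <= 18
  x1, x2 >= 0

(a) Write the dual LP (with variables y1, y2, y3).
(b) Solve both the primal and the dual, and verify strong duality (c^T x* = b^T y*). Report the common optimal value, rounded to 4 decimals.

The standard primal-dual pair for 'max c^T x s.t. A x <= b, x >= 0' is:
  Dual:  min b^T y  s.t.  A^T y >= c,  y >= 0.

So the dual LP is:
  minimize  7y1 + 5y2 + 18y3
  subject to:
    y1 + 2y3 >= 2
    y2 + y3 >= 5
    y1, y2, y3 >= 0

Solving the primal: x* = (6.5, 5).
  primal value c^T x* = 38.
Solving the dual: y* = (0, 4, 1).
  dual value b^T y* = 38.
Strong duality: c^T x* = b^T y*. Confirmed.

38


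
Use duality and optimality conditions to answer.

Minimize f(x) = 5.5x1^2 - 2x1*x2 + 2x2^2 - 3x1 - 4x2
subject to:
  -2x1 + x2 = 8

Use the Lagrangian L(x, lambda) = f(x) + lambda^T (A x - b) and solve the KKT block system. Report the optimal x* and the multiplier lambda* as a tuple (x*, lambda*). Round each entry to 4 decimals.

Form the Lagrangian:
  L(x, lambda) = (1/2) x^T Q x + c^T x + lambda^T (A x - b)
Stationarity (grad_x L = 0): Q x + c + A^T lambda = 0.
Primal feasibility: A x = b.

This gives the KKT block system:
  [ Q   A^T ] [ x     ]   [-c ]
  [ A    0  ] [ lambda ] = [ b ]

Solving the linear system:
  x*      = (-1.9474, 4.1053)
  lambda* = (-16.3158)
  f(x*)   = 59.9737

x* = (-1.9474, 4.1053), lambda* = (-16.3158)


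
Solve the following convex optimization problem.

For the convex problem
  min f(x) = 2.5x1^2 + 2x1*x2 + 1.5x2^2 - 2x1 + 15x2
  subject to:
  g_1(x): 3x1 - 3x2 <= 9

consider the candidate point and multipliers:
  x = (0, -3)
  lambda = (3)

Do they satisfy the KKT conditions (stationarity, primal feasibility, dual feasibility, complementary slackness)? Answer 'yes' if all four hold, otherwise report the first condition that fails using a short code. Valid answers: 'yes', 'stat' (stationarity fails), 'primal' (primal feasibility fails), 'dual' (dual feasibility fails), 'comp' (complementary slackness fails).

Gradient of f: grad f(x) = Q x + c = (-8, 6)
Constraint values g_i(x) = a_i^T x - b_i:
  g_1((0, -3)) = 0
Stationarity residual: grad f(x) + sum_i lambda_i a_i = (1, -3)
  -> stationarity FAILS
Primal feasibility (all g_i <= 0): OK
Dual feasibility (all lambda_i >= 0): OK
Complementary slackness (lambda_i * g_i(x) = 0 for all i): OK

Verdict: the first failing condition is stationarity -> stat.

stat


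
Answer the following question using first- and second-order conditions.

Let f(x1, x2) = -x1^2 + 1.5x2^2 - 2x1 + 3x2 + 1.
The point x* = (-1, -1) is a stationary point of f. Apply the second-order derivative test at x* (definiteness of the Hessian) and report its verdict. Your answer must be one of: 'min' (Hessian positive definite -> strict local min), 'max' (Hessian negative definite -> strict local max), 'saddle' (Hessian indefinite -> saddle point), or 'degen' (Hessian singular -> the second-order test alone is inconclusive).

Compute the Hessian H = grad^2 f:
  H = [[-2, 0], [0, 3]]
Verify stationarity: grad f(x*) = H x* + g = (0, 0).
Eigenvalues of H: -2, 3.
Eigenvalues have mixed signs, so H is indefinite -> x* is a saddle point.

saddle


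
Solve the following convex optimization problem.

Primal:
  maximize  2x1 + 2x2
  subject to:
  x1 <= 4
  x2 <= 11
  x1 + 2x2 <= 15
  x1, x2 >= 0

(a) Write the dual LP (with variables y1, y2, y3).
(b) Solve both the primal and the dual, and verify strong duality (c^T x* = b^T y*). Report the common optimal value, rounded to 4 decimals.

The standard primal-dual pair for 'max c^T x s.t. A x <= b, x >= 0' is:
  Dual:  min b^T y  s.t.  A^T y >= c,  y >= 0.

So the dual LP is:
  minimize  4y1 + 11y2 + 15y3
  subject to:
    y1 + y3 >= 2
    y2 + 2y3 >= 2
    y1, y2, y3 >= 0

Solving the primal: x* = (4, 5.5).
  primal value c^T x* = 19.
Solving the dual: y* = (1, 0, 1).
  dual value b^T y* = 19.
Strong duality: c^T x* = b^T y*. Confirmed.

19


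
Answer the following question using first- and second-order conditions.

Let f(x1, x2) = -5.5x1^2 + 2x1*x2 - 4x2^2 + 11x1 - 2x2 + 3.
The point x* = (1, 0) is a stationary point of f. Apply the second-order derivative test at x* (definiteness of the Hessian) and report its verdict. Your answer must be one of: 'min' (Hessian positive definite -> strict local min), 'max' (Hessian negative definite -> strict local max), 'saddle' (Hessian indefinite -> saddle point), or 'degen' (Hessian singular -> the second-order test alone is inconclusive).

Compute the Hessian H = grad^2 f:
  H = [[-11, 2], [2, -8]]
Verify stationarity: grad f(x*) = H x* + g = (0, 0).
Eigenvalues of H: -12, -7.
Both eigenvalues < 0, so H is negative definite -> x* is a strict local max.

max


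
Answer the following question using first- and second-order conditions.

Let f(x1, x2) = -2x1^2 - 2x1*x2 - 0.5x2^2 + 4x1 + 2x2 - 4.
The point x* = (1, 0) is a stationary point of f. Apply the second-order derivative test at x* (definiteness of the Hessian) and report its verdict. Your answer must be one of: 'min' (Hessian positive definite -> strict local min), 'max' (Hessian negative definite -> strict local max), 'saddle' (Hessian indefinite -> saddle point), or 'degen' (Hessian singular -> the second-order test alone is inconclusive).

Compute the Hessian H = grad^2 f:
  H = [[-4, -2], [-2, -1]]
Verify stationarity: grad f(x*) = H x* + g = (0, 0).
Eigenvalues of H: -5, 0.
H has a zero eigenvalue (singular; negative semidefinite but not definite), so H is neither positive definite, negative definite, nor indefinite. The second-order test alone is inconclusive -> degen.
(Indeed, f is constant along the null direction of H through x*, so x* is not a strict local extremum.)

degen


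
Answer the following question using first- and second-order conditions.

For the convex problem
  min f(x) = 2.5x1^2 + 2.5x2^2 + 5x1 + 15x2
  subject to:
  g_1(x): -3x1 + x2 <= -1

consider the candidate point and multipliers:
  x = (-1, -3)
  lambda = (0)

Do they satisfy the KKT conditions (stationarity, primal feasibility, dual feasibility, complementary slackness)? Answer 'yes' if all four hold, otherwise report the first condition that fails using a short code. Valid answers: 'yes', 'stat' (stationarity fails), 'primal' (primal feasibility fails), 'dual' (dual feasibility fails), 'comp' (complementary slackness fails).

Gradient of f: grad f(x) = Q x + c = (0, 0)
Constraint values g_i(x) = a_i^T x - b_i:
  g_1((-1, -3)) = 1
Stationarity residual: grad f(x) + sum_i lambda_i a_i = (0, 0)
  -> stationarity OK
Primal feasibility (all g_i <= 0): FAILS
Dual feasibility (all lambda_i >= 0): OK
Complementary slackness (lambda_i * g_i(x) = 0 for all i): OK

Verdict: the first failing condition is primal_feasibility -> primal.

primal


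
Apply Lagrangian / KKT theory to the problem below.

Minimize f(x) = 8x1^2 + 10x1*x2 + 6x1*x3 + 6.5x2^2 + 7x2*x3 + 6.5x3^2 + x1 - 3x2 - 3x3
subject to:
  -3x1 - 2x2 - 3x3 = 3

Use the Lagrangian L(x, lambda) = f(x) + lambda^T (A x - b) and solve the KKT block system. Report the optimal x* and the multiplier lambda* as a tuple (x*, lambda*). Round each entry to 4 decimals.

Form the Lagrangian:
  L(x, lambda) = (1/2) x^T Q x + c^T x + lambda^T (A x - b)
Stationarity (grad_x L = 0): Q x + c + A^T lambda = 0.
Primal feasibility: A x = b.

This gives the KKT block system:
  [ Q   A^T ] [ x     ]   [-c ]
  [ A    0  ] [ lambda ] = [ b ]

Solving the linear system:
  x*      = (-0.9705, 0.7172, -0.5076)
  lambda* = (-3.4672)
  f(x*)   = 4.4012

x* = (-0.9705, 0.7172, -0.5076), lambda* = (-3.4672)


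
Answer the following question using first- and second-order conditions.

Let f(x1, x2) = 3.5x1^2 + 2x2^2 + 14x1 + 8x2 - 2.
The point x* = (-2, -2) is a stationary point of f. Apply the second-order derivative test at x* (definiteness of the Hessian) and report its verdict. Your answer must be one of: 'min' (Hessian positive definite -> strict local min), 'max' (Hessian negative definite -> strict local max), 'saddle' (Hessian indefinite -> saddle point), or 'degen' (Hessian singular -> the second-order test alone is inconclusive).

Compute the Hessian H = grad^2 f:
  H = [[7, 0], [0, 4]]
Verify stationarity: grad f(x*) = H x* + g = (0, 0).
Eigenvalues of H: 4, 7.
Both eigenvalues > 0, so H is positive definite -> x* is a strict local min.

min


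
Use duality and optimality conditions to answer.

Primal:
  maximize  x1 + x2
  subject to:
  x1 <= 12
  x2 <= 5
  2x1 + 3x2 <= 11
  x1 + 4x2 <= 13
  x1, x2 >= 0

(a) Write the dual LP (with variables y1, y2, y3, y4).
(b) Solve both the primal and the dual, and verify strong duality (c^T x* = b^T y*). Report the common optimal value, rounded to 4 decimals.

The standard primal-dual pair for 'max c^T x s.t. A x <= b, x >= 0' is:
  Dual:  min b^T y  s.t.  A^T y >= c,  y >= 0.

So the dual LP is:
  minimize  12y1 + 5y2 + 11y3 + 13y4
  subject to:
    y1 + 2y3 + y4 >= 1
    y2 + 3y3 + 4y4 >= 1
    y1, y2, y3, y4 >= 0

Solving the primal: x* = (5.5, 0).
  primal value c^T x* = 5.5.
Solving the dual: y* = (0, 0, 0.5, 0).
  dual value b^T y* = 5.5.
Strong duality: c^T x* = b^T y*. Confirmed.

5.5


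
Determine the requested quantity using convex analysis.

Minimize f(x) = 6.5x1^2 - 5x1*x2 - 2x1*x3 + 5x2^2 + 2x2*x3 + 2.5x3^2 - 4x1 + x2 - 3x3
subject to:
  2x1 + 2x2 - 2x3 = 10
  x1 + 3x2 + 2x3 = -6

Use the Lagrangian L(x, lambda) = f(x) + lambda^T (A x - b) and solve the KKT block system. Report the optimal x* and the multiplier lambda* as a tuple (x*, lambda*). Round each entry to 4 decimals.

Form the Lagrangian:
  L(x, lambda) = (1/2) x^T Q x + c^T x + lambda^T (A x - b)
Stationarity (grad_x L = 0): Q x + c + A^T lambda = 0.
Primal feasibility: A x = b.

This gives the KKT block system:
  [ Q   A^T ] [ x     ]   [-c ]
  [ A    0  ] [ lambda ] = [ b ]

Solving the linear system:
  x*      = (0.428, 0.5432, -4.0288)
  lambda* = (-6.1209, 5.3359)
  f(x*)   = 52.071

x* = (0.428, 0.5432, -4.0288), lambda* = (-6.1209, 5.3359)


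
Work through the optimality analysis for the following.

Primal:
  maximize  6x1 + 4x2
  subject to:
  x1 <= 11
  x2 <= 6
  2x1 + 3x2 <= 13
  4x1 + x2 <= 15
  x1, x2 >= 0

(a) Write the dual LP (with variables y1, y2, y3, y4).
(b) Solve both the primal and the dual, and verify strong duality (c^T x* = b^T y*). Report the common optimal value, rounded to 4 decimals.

The standard primal-dual pair for 'max c^T x s.t. A x <= b, x >= 0' is:
  Dual:  min b^T y  s.t.  A^T y >= c,  y >= 0.

So the dual LP is:
  minimize  11y1 + 6y2 + 13y3 + 15y4
  subject to:
    y1 + 2y3 + 4y4 >= 6
    y2 + 3y3 + y4 >= 4
    y1, y2, y3, y4 >= 0

Solving the primal: x* = (3.2, 2.2).
  primal value c^T x* = 28.
Solving the dual: y* = (0, 0, 1, 1).
  dual value b^T y* = 28.
Strong duality: c^T x* = b^T y*. Confirmed.

28


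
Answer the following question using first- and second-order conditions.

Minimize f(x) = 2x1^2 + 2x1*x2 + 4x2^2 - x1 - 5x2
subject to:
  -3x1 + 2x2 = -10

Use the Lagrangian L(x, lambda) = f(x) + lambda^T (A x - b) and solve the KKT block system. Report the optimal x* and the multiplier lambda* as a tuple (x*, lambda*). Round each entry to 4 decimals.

Form the Lagrangian:
  L(x, lambda) = (1/2) x^T Q x + c^T x + lambda^T (A x - b)
Stationarity (grad_x L = 0): Q x + c + A^T lambda = 0.
Primal feasibility: A x = b.

This gives the KKT block system:
  [ Q   A^T ] [ x     ]   [-c ]
  [ A    0  ] [ lambda ] = [ b ]

Solving the linear system:
  x*      = (2.8036, -0.7946)
  lambda* = (2.875)
  f(x*)   = 14.9598

x* = (2.8036, -0.7946), lambda* = (2.875)


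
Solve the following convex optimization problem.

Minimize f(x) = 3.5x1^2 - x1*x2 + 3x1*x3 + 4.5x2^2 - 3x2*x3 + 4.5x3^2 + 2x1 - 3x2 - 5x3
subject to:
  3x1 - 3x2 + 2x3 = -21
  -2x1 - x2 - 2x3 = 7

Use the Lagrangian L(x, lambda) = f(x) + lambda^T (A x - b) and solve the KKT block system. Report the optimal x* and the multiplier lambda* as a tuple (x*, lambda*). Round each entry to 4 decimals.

Form the Lagrangian:
  L(x, lambda) = (1/2) x^T Q x + c^T x + lambda^T (A x - b)
Stationarity (grad_x L = 0): Q x + c + A^T lambda = 0.
Primal feasibility: A x = b.

This gives the KKT block system:
  [ Q   A^T ] [ x     ]   [-c ]
  [ A    0  ] [ lambda ] = [ b ]

Solving the linear system:
  x*      = (-4.8098, 2.2975, 0.161)
  lambda* = (8.6103, -3.8261)
  f(x*)   = 95.1406

x* = (-4.8098, 2.2975, 0.161), lambda* = (8.6103, -3.8261)


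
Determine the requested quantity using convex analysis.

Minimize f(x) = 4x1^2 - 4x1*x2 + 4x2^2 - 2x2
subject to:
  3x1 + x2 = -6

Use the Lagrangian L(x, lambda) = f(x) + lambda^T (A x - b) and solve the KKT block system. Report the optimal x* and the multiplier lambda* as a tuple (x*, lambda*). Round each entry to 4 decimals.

Form the Lagrangian:
  L(x, lambda) = (1/2) x^T Q x + c^T x + lambda^T (A x - b)
Stationarity (grad_x L = 0): Q x + c + A^T lambda = 0.
Primal feasibility: A x = b.

This gives the KKT block system:
  [ Q   A^T ] [ x     ]   [-c ]
  [ A    0  ] [ lambda ] = [ b ]

Solving the linear system:
  x*      = (-1.6731, -0.9808)
  lambda* = (3.1538)
  f(x*)   = 10.4423

x* = (-1.6731, -0.9808), lambda* = (3.1538)


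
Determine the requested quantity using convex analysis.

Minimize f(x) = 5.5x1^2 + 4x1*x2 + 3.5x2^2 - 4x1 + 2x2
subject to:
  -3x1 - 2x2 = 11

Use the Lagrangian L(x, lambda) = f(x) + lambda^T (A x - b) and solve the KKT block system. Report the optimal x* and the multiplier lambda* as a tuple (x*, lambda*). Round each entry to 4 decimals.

Form the Lagrangian:
  L(x, lambda) = (1/2) x^T Q x + c^T x + lambda^T (A x - b)
Stationarity (grad_x L = 0): Q x + c + A^T lambda = 0.
Primal feasibility: A x = b.

This gives the KKT block system:
  [ Q   A^T ] [ x     ]   [-c ]
  [ A    0  ] [ lambda ] = [ b ]

Solving the linear system:
  x*      = (-1.9492, -2.5763)
  lambda* = (-11.9153)
  f(x*)   = 66.8559

x* = (-1.9492, -2.5763), lambda* = (-11.9153)


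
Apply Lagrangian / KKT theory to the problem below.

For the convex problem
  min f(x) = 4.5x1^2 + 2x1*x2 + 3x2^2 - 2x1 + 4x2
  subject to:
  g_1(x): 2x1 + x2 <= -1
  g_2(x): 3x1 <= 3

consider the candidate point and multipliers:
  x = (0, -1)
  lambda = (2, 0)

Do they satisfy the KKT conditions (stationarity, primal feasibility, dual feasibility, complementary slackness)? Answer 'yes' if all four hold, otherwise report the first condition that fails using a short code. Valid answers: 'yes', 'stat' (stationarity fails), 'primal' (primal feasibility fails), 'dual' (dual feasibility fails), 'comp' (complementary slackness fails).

Gradient of f: grad f(x) = Q x + c = (-4, -2)
Constraint values g_i(x) = a_i^T x - b_i:
  g_1((0, -1)) = 0
  g_2((0, -1)) = -3
Stationarity residual: grad f(x) + sum_i lambda_i a_i = (0, 0)
  -> stationarity OK
Primal feasibility (all g_i <= 0): OK
Dual feasibility (all lambda_i >= 0): OK
Complementary slackness (lambda_i * g_i(x) = 0 for all i): OK

Verdict: yes, KKT holds.

yes


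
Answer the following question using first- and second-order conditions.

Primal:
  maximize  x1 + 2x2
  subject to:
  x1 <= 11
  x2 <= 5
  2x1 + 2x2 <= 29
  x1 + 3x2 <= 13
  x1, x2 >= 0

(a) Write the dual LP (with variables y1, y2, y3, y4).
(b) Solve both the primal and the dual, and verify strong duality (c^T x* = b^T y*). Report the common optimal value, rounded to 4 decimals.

The standard primal-dual pair for 'max c^T x s.t. A x <= b, x >= 0' is:
  Dual:  min b^T y  s.t.  A^T y >= c,  y >= 0.

So the dual LP is:
  minimize  11y1 + 5y2 + 29y3 + 13y4
  subject to:
    y1 + 2y3 + y4 >= 1
    y2 + 2y3 + 3y4 >= 2
    y1, y2, y3, y4 >= 0

Solving the primal: x* = (11, 0.6667).
  primal value c^T x* = 12.3333.
Solving the dual: y* = (0.3333, 0, 0, 0.6667).
  dual value b^T y* = 12.3333.
Strong duality: c^T x* = b^T y*. Confirmed.

12.3333


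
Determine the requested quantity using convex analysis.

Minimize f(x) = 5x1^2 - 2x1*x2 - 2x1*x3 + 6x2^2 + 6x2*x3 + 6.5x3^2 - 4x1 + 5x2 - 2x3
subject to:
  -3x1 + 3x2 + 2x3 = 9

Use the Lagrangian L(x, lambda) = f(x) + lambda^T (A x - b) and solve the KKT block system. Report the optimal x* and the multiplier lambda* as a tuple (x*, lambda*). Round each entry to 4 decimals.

Form the Lagrangian:
  L(x, lambda) = (1/2) x^T Q x + c^T x + lambda^T (A x - b)
Stationarity (grad_x L = 0): Q x + c + A^T lambda = 0.
Primal feasibility: A x = b.

This gives the KKT block system:
  [ Q   A^T ] [ x     ]   [-c ]
  [ A    0  ] [ lambda ] = [ b ]

Solving the linear system:
  x*      = (-1.6217, 0.9261, 0.6783)
  lambda* = (-7.8087)
  f(x*)   = 40.0196

x* = (-1.6217, 0.9261, 0.6783), lambda* = (-7.8087)


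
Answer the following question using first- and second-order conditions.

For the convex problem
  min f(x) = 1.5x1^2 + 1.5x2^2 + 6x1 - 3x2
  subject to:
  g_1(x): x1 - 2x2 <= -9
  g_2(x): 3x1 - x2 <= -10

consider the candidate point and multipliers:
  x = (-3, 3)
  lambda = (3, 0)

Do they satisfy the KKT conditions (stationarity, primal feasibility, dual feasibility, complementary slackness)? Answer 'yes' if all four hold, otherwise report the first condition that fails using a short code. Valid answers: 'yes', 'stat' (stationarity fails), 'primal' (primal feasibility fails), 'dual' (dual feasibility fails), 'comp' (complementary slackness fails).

Gradient of f: grad f(x) = Q x + c = (-3, 6)
Constraint values g_i(x) = a_i^T x - b_i:
  g_1((-3, 3)) = 0
  g_2((-3, 3)) = -2
Stationarity residual: grad f(x) + sum_i lambda_i a_i = (0, 0)
  -> stationarity OK
Primal feasibility (all g_i <= 0): OK
Dual feasibility (all lambda_i >= 0): OK
Complementary slackness (lambda_i * g_i(x) = 0 for all i): OK

Verdict: yes, KKT holds.

yes


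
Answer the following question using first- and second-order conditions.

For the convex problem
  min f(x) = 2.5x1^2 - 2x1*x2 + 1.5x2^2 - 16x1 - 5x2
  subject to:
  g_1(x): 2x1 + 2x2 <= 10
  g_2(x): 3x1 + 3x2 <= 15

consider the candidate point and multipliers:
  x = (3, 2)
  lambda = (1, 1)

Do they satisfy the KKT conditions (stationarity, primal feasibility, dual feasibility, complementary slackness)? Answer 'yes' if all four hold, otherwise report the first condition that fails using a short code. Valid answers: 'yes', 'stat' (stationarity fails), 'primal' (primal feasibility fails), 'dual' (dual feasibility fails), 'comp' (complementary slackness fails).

Gradient of f: grad f(x) = Q x + c = (-5, -5)
Constraint values g_i(x) = a_i^T x - b_i:
  g_1((3, 2)) = 0
  g_2((3, 2)) = 0
Stationarity residual: grad f(x) + sum_i lambda_i a_i = (0, 0)
  -> stationarity OK
Primal feasibility (all g_i <= 0): OK
Dual feasibility (all lambda_i >= 0): OK
Complementary slackness (lambda_i * g_i(x) = 0 for all i): OK

Verdict: yes, KKT holds.

yes


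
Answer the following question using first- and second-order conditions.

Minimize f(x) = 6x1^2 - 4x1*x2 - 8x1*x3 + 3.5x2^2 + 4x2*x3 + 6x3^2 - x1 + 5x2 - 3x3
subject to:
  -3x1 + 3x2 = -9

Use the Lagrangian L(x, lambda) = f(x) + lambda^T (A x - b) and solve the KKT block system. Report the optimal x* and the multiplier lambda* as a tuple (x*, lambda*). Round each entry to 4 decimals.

Form the Lagrangian:
  L(x, lambda) = (1/2) x^T Q x + c^T x + lambda^T (A x - b)
Stationarity (grad_x L = 0): Q x + c + A^T lambda = 0.
Primal feasibility: A x = b.

This gives the KKT block system:
  [ Q   A^T ] [ x     ]   [-c ]
  [ A    0  ] [ lambda ] = [ b ]

Solving the linear system:
  x*      = (1.0345, -1.9655, 1.5948)
  lambda* = (2.1724)
  f(x*)   = 1.9526

x* = (1.0345, -1.9655, 1.5948), lambda* = (2.1724)


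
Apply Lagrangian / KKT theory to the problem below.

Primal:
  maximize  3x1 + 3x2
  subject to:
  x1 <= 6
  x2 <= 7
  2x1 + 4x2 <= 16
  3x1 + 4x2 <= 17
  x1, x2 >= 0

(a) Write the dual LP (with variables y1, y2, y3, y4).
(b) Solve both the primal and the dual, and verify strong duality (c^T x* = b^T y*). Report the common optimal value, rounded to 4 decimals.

The standard primal-dual pair for 'max c^T x s.t. A x <= b, x >= 0' is:
  Dual:  min b^T y  s.t.  A^T y >= c,  y >= 0.

So the dual LP is:
  minimize  6y1 + 7y2 + 16y3 + 17y4
  subject to:
    y1 + 2y3 + 3y4 >= 3
    y2 + 4y3 + 4y4 >= 3
    y1, y2, y3, y4 >= 0

Solving the primal: x* = (5.6667, 0).
  primal value c^T x* = 17.
Solving the dual: y* = (0, 0, 0, 1).
  dual value b^T y* = 17.
Strong duality: c^T x* = b^T y*. Confirmed.

17


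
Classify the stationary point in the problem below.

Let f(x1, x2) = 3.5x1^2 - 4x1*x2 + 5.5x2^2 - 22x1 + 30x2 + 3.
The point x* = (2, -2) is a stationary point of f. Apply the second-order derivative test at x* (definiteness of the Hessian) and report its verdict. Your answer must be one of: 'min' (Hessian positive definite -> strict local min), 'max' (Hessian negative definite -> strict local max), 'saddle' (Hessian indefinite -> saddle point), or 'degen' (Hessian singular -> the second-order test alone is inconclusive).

Compute the Hessian H = grad^2 f:
  H = [[7, -4], [-4, 11]]
Verify stationarity: grad f(x*) = H x* + g = (0, 0).
Eigenvalues of H: 4.5279, 13.4721.
Both eigenvalues > 0, so H is positive definite -> x* is a strict local min.

min


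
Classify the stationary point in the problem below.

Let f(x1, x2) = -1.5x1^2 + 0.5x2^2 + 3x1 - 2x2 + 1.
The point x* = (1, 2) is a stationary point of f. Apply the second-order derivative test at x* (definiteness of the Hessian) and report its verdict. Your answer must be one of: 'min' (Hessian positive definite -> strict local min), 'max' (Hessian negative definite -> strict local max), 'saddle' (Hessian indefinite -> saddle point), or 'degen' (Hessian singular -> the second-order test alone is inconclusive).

Compute the Hessian H = grad^2 f:
  H = [[-3, 0], [0, 1]]
Verify stationarity: grad f(x*) = H x* + g = (0, 0).
Eigenvalues of H: -3, 1.
Eigenvalues have mixed signs, so H is indefinite -> x* is a saddle point.

saddle


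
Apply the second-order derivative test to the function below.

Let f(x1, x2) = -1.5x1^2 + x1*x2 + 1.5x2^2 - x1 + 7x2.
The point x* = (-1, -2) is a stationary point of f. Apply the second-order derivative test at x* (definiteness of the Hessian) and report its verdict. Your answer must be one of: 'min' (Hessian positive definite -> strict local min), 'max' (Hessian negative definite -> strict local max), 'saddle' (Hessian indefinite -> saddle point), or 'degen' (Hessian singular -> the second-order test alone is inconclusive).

Compute the Hessian H = grad^2 f:
  H = [[-3, 1], [1, 3]]
Verify stationarity: grad f(x*) = H x* + g = (0, 0).
Eigenvalues of H: -3.1623, 3.1623.
Eigenvalues have mixed signs, so H is indefinite -> x* is a saddle point.

saddle


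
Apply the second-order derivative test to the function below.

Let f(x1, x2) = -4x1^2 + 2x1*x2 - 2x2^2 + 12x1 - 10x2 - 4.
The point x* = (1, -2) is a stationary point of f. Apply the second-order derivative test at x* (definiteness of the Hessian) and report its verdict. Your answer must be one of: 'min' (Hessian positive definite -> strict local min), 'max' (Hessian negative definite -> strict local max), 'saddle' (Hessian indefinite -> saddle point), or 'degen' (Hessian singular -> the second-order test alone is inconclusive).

Compute the Hessian H = grad^2 f:
  H = [[-8, 2], [2, -4]]
Verify stationarity: grad f(x*) = H x* + g = (0, 0).
Eigenvalues of H: -8.8284, -3.1716.
Both eigenvalues < 0, so H is negative definite -> x* is a strict local max.

max


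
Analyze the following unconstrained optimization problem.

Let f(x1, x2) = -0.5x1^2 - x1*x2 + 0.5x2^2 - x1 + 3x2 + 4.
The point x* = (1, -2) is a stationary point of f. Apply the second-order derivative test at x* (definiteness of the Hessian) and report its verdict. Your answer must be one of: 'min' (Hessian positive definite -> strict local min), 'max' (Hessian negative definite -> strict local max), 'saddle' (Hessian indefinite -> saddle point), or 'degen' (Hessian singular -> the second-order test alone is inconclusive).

Compute the Hessian H = grad^2 f:
  H = [[-1, -1], [-1, 1]]
Verify stationarity: grad f(x*) = H x* + g = (0, 0).
Eigenvalues of H: -1.4142, 1.4142.
Eigenvalues have mixed signs, so H is indefinite -> x* is a saddle point.

saddle
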